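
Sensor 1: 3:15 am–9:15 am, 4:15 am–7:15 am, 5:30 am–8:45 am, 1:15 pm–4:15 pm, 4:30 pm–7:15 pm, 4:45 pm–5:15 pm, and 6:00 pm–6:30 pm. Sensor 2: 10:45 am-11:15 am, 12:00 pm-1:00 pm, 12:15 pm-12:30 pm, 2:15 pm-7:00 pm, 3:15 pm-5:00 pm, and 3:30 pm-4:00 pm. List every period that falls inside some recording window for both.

2:15 pm–4:15 pm, 4:30 pm–7:00 pm

Merge the first list: 3:15 am–9:15 am, 1:15 pm–4:15 pm, 4:30 pm–7:15 pm.
Merge the second list: 10:45 am–11:15 am, 12:00 pm–1:00 pm, 2:15 pm–7:00 pm.
3:15 am–9:15 am falls entirely outside B.
1:15 pm–4:15 pm overlaps B on 2:15 pm–4:15 pm.
4:30 pm–7:15 pm overlaps B on 4:30 pm–7:00 pm.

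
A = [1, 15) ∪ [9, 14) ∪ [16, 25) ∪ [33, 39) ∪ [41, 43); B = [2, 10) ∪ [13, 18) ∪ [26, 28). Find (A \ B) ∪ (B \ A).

[1, 2) ∪ [10, 13) ∪ [15, 16) ∪ [18, 25) ∪ [26, 28) ∪ [33, 39) ∪ [41, 43)

First set merges to [1, 15), [16, 25), [33, 39), [41, 43).
Only in the first: [1, 2), [10, 13), [18, 25), [33, 39), [41, 43).
Only in the second: [15, 16), [26, 28).
Together these are the periods covered by exactly one.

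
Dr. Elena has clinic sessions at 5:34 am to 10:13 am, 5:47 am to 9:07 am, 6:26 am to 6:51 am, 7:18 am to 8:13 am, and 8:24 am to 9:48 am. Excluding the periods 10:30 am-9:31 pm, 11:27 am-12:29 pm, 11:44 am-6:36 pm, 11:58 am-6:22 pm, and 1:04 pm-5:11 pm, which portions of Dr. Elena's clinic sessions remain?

A, merged: 5:34 am–10:13 am.
B, merged: 10:30 am–9:31 pm.
5:34 am–10:13 am: nothing removed.

5:34 am–10:13 am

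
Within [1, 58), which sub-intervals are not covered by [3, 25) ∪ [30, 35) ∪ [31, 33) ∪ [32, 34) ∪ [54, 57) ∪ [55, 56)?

The merged coverage is [3, 25), [30, 35), [54, 57).
Complement within [1, 58): [1, 3), [25, 30), [35, 54), [57, 58).

[1, 3) ∪ [25, 30) ∪ [35, 54) ∪ [57, 58)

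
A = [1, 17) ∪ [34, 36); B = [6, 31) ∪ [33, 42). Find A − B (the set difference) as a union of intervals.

[1, 17) \ B = [1, 6).
[34, 36): entirely removed.

[1, 6)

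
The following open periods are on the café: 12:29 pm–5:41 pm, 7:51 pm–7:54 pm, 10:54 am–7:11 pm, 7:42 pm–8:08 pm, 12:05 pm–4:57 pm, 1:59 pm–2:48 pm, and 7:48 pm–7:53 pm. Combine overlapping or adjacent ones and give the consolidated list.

10:54 am-7:11 pm, 7:42 pm-8:08 pm

Sort by start: 10:54 am-7:11 pm, 12:05 pm-4:57 pm, 12:29 pm-5:41 pm, 1:59 pm-2:48 pm, 7:42 pm-8:08 pm, 7:48 pm-7:53 pm, 7:51 pm-7:54 pm.
12:05 pm-4:57 pm overlaps/touches 10:54 am-7:11 pm → extend to 10:54 am-7:11 pm.
12:29 pm-5:41 pm overlaps/touches 10:54 am-7:11 pm → extend to 10:54 am-7:11 pm.
1:59 pm-2:48 pm overlaps/touches 10:54 am-7:11 pm → extend to 10:54 am-7:11 pm.
7:42 pm-8:08 pm is disjoint → start new block.
7:48 pm-7:53 pm overlaps/touches 7:42 pm-8:08 pm → extend to 7:42 pm-8:08 pm.
7:51 pm-7:54 pm overlaps/touches 7:42 pm-8:08 pm → extend to 7:42 pm-8:08 pm.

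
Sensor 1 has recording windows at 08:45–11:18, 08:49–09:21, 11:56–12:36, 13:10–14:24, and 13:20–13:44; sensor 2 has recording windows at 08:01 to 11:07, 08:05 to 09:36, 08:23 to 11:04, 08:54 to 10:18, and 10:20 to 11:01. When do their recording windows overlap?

08:45–11:07

First set merges to 08:45–11:18, 11:56–12:36, 13:10–14:24.
Second set merges to 08:01–11:07.
08:45–11:18 meets the second set on 08:45–11:07.
11:56–12:36: no overlap with the second set.
13:10–14:24: no overlap with the second set.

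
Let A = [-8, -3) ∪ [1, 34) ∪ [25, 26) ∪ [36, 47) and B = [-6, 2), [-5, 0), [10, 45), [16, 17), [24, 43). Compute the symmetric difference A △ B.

[-8, -6) ∪ [-3, 1) ∪ [2, 10) ∪ [34, 36) ∪ [45, 47)

Merge the first list: [-8, -3), [1, 34), [36, 47).
Merge the second list: [-6, 2), [10, 45).
Only in the first: [-8, -6), [2, 10), [45, 47).
Only in the second: [-3, 1), [34, 36).
Together these are the periods covered by exactly one.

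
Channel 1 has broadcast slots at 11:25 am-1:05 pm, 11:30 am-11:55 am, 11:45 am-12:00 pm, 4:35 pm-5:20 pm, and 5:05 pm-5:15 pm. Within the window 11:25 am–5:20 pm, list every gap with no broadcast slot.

1:05 pm–4:35 pm

Covered (merged): 11:25 am–1:05 pm, 4:35 pm–5:20 pm.
Complement within 11:25 am–5:20 pm: 1:05 pm–4:35 pm.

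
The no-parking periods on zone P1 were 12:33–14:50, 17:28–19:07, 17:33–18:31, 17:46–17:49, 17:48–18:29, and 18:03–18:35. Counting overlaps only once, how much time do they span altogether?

3 h 56 min

Merged: 12:33–14:50, 17:28–19:07.
Lengths: 2 h 17 min + 1 h 39 min = 3 h 56 min.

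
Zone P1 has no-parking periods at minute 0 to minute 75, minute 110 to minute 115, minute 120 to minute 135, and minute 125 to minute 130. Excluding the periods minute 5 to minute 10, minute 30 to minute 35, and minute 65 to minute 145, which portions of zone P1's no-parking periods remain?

minute 0 to minute 5, minute 10 to minute 30, minute 35 to minute 65

First set merges to minute 0 to minute 75, minute 110 to minute 115, minute 120 to minute 135.
minute 0 to minute 75 with B removed leaves minute 0 to minute 5, minute 10 to minute 30, minute 35 to minute 65.
minute 110 to minute 115 lies entirely inside B → drops out.
minute 120 to minute 135 lies entirely inside B → drops out.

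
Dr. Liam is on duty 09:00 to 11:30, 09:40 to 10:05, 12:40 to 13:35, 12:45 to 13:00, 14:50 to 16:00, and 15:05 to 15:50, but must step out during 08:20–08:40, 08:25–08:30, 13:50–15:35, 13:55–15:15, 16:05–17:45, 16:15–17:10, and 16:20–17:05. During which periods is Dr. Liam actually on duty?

09:00–11:30, 12:40–13:35, 15:35–16:00

A, merged: 09:00–11:30, 12:40–13:35, 14:50–16:00.
B, merged: 08:20–08:40, 13:50–15:35, 16:05–17:45.
09:00–11:30: nothing removed.
12:40–13:35: nothing removed.
14:50–16:00 \ B = 15:35–16:00.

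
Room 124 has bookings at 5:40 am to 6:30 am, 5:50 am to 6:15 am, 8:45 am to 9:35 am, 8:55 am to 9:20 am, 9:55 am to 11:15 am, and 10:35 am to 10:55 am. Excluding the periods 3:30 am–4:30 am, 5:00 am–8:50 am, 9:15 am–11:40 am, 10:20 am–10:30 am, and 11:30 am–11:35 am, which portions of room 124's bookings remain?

Merge the first list: 5:40 am–6:30 am, 8:45 am–9:35 am, 9:55 am–11:15 am.
Merge the second list: 3:30 am–4:30 am, 5:00 am–8:50 am, 9:15 am–11:40 am.
5:40 am–6:30 am lies entirely inside B → drops out.
8:45 am–9:35 am with B removed leaves 8:50 am–9:15 am.
9:55 am–11:15 am lies entirely inside B → drops out.

8:50 am–9:15 am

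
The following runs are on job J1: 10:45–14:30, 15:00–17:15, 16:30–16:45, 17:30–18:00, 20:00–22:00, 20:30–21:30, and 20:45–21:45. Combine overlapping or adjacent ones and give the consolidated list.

10:45–14:30, 15:00–17:15, 17:30–18:00, 20:00–22:00

15:00–17:15 is disjoint → start new block.
16:30–16:45 overlaps/touches 15:00–17:15 → extend to 15:00–17:15.
17:30–18:00 is disjoint → start new block.
20:00–22:00 is disjoint → start new block.
20:30–21:30 overlaps/touches 20:00–22:00 → extend to 20:00–22:00.
20:45–21:45 overlaps/touches 20:00–22:00 → extend to 20:00–22:00.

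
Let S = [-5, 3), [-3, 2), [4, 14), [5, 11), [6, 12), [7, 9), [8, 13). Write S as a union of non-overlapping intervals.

[-5, 3) ∪ [4, 14)

[-3, 2) overlaps/touches [-5, 3) → extend to [-5, 3).
[4, 14) is disjoint → start new block.
[5, 11) overlaps/touches [4, 14) → extend to [4, 14).
[6, 12) overlaps/touches [4, 14) → extend to [4, 14).
[7, 9) overlaps/touches [4, 14) → extend to [4, 14).
[8, 13) overlaps/touches [4, 14) → extend to [4, 14).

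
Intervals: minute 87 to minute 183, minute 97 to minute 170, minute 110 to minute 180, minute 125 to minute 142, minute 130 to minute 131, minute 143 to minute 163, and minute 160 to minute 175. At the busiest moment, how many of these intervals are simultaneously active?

5

At minute 130, 5 of the intervals are simultaneously active.
No point has more.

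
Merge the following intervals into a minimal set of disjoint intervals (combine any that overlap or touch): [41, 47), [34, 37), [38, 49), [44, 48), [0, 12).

Sort by start: [0, 12), [34, 37), [38, 49), [41, 47), [44, 48).
[34, 37) is disjoint → start new block.
[38, 49) is disjoint → start new block.
[41, 47) overlaps/touches [38, 49) → extend to [38, 49).
[44, 48) overlaps/touches [38, 49) → extend to [38, 49).

[0, 12) ∪ [34, 37) ∪ [38, 49)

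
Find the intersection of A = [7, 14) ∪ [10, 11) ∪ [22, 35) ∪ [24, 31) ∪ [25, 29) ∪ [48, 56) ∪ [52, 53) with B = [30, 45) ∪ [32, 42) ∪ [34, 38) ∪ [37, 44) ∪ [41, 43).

Merge the first list: [7, 14), [22, 35), [48, 56).
Merge the second list: [30, 45).
[7, 14): no overlap with the second set.
[22, 35) meets the second set on [30, 35).
[48, 56): no overlap with the second set.

[30, 35)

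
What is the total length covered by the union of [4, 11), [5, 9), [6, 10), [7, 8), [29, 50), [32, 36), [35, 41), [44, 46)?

28

Merged: [4, 11), [29, 50).
Lengths: 7 + 21 = 28.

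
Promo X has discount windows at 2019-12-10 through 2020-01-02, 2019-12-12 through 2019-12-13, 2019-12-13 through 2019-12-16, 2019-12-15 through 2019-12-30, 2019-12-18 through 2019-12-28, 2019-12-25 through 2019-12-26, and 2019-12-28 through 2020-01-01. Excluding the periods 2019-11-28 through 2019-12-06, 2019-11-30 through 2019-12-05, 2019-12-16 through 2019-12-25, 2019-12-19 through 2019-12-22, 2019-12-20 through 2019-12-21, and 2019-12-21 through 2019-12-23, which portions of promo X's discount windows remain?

2019-12-10 through 2019-12-15, 2019-12-26 through 2020-01-02

First set merges to 2019-12-10 through 2020-01-02.
Second set merges to 2019-11-28 through 2019-12-06, 2019-12-16 through 2019-12-25.
2019-12-10 through 2020-01-02 with B removed leaves 2019-12-10 through 2019-12-15, 2019-12-26 through 2020-01-02.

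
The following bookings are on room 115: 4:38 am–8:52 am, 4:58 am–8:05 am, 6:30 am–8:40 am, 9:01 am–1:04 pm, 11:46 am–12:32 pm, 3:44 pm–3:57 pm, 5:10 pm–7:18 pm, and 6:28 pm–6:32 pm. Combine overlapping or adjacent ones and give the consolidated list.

4:38 am–8:52 am, 9:01 am–1:04 pm, 3:44 pm–3:57 pm, 5:10 pm–7:18 pm

4:58 am–8:05 am overlaps/touches 4:38 am–8:52 am → extend to 4:38 am–8:52 am.
6:30 am–8:40 am overlaps/touches 4:38 am–8:52 am → extend to 4:38 am–8:52 am.
9:01 am–1:04 pm is disjoint → start new block.
11:46 am–12:32 pm overlaps/touches 9:01 am–1:04 pm → extend to 9:01 am–1:04 pm.
3:44 pm–3:57 pm is disjoint → start new block.
5:10 pm–7:18 pm is disjoint → start new block.
6:28 pm–6:32 pm overlaps/touches 5:10 pm–7:18 pm → extend to 5:10 pm–7:18 pm.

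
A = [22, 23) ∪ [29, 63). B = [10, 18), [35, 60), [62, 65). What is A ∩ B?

[35, 60) ∪ [62, 63)

[22, 23) meets no B interval.
[29, 63) ∩ B → [35, 60), [62, 63).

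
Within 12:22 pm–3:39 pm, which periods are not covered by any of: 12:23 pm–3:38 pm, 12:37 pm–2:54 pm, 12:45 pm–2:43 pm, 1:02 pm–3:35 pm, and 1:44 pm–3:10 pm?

The merged coverage is 12:23 pm-3:38 pm.
Gaps within 12:22 pm-3:39 pm: 12:22 pm-12:23 pm, 3:38 pm-3:39 pm.

12:22 pm-12:23 pm, 3:38 pm-3:39 pm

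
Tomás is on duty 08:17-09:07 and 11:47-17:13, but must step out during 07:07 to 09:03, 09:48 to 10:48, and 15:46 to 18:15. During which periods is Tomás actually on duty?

09:03–09:07, 11:47–15:46

08:17–09:07 \ B = 09:03–09:07.
11:47–17:13 \ B = 11:47–15:46.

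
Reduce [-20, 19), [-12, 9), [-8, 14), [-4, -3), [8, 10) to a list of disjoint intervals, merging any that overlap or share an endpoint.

[-20, 19)

[-12, 9) overlaps/touches [-20, 19) → extend to [-20, 19).
[-8, 14) overlaps/touches [-20, 19) → extend to [-20, 19).
[-4, -3) overlaps/touches [-20, 19) → extend to [-20, 19).
[8, 10) overlaps/touches [-20, 19) → extend to [-20, 19).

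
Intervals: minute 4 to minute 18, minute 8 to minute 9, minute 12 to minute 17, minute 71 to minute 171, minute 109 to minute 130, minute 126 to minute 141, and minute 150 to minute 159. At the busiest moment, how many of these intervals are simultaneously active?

Walk the sorted start/end points keeping a running depth.
The depth first hits 3 at minute 126.

3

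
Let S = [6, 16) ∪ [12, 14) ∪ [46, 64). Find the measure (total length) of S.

28

Merged: [6, 16), [46, 64).
Lengths: 10 + 18 = 28.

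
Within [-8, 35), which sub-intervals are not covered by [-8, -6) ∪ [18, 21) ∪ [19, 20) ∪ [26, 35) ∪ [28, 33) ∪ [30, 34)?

[-6, 18) ∪ [21, 26)

Covered (merged): [-8, -6), [18, 21), [26, 35).
Gaps within [-8, 35): [-6, 18), [21, 26).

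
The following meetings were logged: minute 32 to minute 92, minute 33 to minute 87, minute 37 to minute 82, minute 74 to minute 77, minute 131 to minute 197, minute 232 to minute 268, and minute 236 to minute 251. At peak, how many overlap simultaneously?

Walk the sorted start/end points keeping a running depth.
The depth first hits 4 at minute 74.

4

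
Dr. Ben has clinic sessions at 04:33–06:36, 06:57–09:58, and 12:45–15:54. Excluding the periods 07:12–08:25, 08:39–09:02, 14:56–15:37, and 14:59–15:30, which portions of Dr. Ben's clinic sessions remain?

04:33–06:36, 06:57–07:12, 08:25–08:39, 09:02–09:58, 12:45–14:56, 15:37–15:54

Merge the second list: 07:12–08:25, 08:39–09:02, 14:56–15:37.
04:33–06:36: no B overlap → unchanged.
06:57–09:58 minus B → 06:57–07:12, 08:25–08:39, 09:02–09:58.
12:45–15:54 minus B → 12:45–14:56, 15:37–15:54.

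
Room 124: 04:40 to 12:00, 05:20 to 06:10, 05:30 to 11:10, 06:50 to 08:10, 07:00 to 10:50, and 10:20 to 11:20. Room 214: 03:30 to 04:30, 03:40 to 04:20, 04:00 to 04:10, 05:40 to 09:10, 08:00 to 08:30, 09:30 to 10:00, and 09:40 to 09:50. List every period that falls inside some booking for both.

A, merged: 04:40–12:00.
B, merged: 03:30–04:30, 05:40–09:10, 09:30–10:00.
04:40–12:00 meets the second set on 05:40–09:10, 09:30–10:00.

05:40–09:10, 09:30–10:00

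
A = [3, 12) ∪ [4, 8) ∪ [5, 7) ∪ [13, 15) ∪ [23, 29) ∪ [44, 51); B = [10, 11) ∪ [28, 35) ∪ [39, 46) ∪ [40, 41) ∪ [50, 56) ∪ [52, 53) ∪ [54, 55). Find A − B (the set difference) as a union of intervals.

[3, 10) ∪ [11, 12) ∪ [13, 15) ∪ [23, 28) ∪ [46, 50)

Merge the first list: [3, 12), [13, 15), [23, 29), [44, 51).
Merge the second list: [10, 11), [28, 35), [39, 46), [50, 56).
[3, 12) minus B → [3, 10), [11, 12).
[13, 15): no B overlap → unchanged.
[23, 29) minus B → [23, 28).
[44, 51) minus B → [46, 50).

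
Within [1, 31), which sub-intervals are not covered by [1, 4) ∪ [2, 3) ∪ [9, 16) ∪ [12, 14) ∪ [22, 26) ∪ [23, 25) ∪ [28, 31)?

[4, 9) ∪ [16, 22) ∪ [26, 28)

After merging, the occupied span is [1, 4), [9, 16), [22, 26), [28, 31).
Gaps within [1, 31): [4, 9), [16, 22), [26, 28).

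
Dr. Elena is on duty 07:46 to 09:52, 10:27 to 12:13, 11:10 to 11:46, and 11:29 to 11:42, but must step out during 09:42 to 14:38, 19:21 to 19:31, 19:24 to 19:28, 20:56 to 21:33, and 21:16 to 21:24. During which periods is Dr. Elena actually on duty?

07:46-09:42

First set merges to 07:46-09:52, 10:27-12:13.
Second set merges to 09:42-14:38, 19:21-19:31, 20:56-21:33.
07:46-09:52 minus B → 07:46-09:42.
10:27-12:13: fully covered by B → removed.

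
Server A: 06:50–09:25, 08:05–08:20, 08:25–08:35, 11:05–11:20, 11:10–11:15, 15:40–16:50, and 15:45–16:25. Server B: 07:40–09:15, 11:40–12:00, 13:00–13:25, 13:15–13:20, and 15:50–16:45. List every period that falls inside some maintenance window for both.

Merge the first list: 06:50–09:25, 11:05–11:20, 15:40–16:50.
Merge the second list: 07:40–09:15, 11:40–12:00, 13:00–13:25, 15:50–16:45.
06:50–09:25 overlaps B on 07:40–09:15.
11:05–11:20 falls entirely outside B.
15:40–16:50 overlaps B on 15:50–16:45.

07:40–09:15, 15:50–16:45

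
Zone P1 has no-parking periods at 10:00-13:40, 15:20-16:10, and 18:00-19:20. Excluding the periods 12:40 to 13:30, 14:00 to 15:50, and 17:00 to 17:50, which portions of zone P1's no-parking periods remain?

10:00–12:40, 13:30–13:40, 15:50–16:10, 18:00–19:20

10:00–13:40 with B removed leaves 10:00–12:40, 13:30–13:40.
15:20–16:10 with B removed leaves 15:50–16:10.
18:00–19:20 is untouched.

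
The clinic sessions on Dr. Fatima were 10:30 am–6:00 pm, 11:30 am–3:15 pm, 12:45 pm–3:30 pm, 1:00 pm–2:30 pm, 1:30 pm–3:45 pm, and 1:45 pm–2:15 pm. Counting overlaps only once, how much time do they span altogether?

Merged: 10:30 am–6:00 pm.
Length: 7 h 30 min.

7 h 30 min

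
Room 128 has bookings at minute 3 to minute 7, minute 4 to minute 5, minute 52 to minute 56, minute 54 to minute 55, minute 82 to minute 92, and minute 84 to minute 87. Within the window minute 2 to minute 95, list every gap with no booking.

minute 2 to minute 3, minute 7 to minute 52, minute 56 to minute 82, minute 92 to minute 95

Covered (merged): minute 3 to minute 7, minute 52 to minute 56, minute 82 to minute 92.
Uncovered inside minute 2 to minute 95: minute 2 to minute 3, minute 7 to minute 52, minute 56 to minute 82, minute 92 to minute 95.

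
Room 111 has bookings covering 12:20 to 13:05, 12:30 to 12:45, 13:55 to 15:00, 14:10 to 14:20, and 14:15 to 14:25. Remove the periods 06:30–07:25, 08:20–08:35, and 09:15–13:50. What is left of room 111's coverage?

A, merged: 12:20–13:05, 13:55–15:00.
12:20–13:05: fully covered by B → removed.
13:55–15:00: no B overlap → unchanged.

13:55–15:00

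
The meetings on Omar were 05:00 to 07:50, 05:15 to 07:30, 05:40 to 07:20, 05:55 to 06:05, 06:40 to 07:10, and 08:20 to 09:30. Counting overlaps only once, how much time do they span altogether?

Merged: 05:00-07:50, 08:20-09:30.
Lengths: 2 h 50 min + 1 h 10 min = 4 h.

4 h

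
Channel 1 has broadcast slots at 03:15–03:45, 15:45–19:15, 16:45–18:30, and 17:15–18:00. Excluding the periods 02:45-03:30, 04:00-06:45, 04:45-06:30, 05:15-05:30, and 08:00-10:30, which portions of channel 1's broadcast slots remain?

First set merges to 03:15-03:45, 15:45-19:15.
Second set merges to 02:45-03:30, 04:00-06:45, 08:00-10:30.
03:15-03:45 \ B = 03:30-03:45.
15:45-19:15: nothing removed.

03:30-03:45, 15:45-19:15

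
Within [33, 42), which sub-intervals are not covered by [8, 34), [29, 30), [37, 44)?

[34, 37)

Covered (merged): [8, 34), [37, 44).
Complement within [33, 42): [34, 37).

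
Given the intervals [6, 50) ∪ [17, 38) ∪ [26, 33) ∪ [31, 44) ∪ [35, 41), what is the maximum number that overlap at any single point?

4

Sweep endpoints in order; track running count of active intervals.
Peak of 4 reached at 31.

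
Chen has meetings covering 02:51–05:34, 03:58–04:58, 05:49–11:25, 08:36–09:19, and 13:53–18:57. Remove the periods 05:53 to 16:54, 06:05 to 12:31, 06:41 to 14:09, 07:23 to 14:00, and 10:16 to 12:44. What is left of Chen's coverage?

02:51–05:34, 05:49–05:53, 16:54–18:57

A, merged: 02:51–05:34, 05:49–11:25, 13:53–18:57.
B, merged: 05:53–16:54.
02:51–05:34: nothing removed.
05:49–11:25 \ B = 05:49–05:53.
13:53–18:57 \ B = 16:54–18:57.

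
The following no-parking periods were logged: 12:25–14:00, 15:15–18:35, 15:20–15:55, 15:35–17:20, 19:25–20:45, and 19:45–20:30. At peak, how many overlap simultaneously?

3

Sweep endpoints in order; track running count of active intervals.
Peak of 3 reached at 15:35.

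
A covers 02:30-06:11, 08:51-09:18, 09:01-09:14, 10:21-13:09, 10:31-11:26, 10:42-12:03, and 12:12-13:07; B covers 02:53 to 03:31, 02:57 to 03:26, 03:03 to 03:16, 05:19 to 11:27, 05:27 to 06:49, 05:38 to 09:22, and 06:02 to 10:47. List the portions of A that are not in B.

First set merges to 02:30–06:11, 08:51–09:18, 10:21–13:09.
Second set merges to 02:53–03:31, 05:19–11:27.
02:30–06:11 minus B → 02:30–02:53, 03:31–05:19.
08:51–09:18: fully covered by B → removed.
10:21–13:09 minus B → 11:27–13:09.

02:30–02:53, 03:31–05:19, 11:27–13:09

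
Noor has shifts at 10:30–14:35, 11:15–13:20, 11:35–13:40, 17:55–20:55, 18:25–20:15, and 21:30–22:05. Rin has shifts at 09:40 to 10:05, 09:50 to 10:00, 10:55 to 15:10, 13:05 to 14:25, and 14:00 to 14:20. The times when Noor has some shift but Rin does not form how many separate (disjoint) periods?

A, merged: 10:30-14:35, 17:55-20:55, 21:30-22:05.
B, merged: 09:40-10:05, 10:55-15:10.
A \ B = 10:30-10:55, 17:55-20:55, 21:30-22:05.
That is 3 disjoint pieces.

3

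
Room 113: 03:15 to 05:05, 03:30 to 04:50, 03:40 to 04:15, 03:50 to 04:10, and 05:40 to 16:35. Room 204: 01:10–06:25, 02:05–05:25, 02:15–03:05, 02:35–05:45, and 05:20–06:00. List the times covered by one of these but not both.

First set merges to 03:15–05:05, 05:40–16:35.
Second set merges to 01:10–06:25.
Only in the first: 06:25–16:35.
Only in the second: 01:10–03:15, 05:05–05:40.
Together these are the periods covered by exactly one.

01:10–03:15, 05:05–05:40, 06:25–16:35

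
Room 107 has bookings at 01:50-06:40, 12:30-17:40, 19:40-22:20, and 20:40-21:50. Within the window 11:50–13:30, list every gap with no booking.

The merged coverage is 01:50-06:40, 12:30-17:40, 19:40-22:20.
Complement within 11:50-13:30: 11:50-12:30.

11:50-12:30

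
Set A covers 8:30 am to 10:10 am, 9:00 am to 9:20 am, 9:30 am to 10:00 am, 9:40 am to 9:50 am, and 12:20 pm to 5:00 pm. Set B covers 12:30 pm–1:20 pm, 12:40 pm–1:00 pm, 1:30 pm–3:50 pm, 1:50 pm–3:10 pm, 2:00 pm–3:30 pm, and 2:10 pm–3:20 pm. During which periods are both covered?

Merge the first list: 8:30 am–10:10 am, 12:20 pm–5:00 pm.
Merge the second list: 12:30 pm–1:20 pm, 1:30 pm–3:50 pm.
8:30 am–10:10 am meets no B interval.
12:20 pm–5:00 pm ∩ B → 12:30 pm–1:20 pm, 1:30 pm–3:50 pm.

12:30 pm–1:20 pm, 1:30 pm–3:50 pm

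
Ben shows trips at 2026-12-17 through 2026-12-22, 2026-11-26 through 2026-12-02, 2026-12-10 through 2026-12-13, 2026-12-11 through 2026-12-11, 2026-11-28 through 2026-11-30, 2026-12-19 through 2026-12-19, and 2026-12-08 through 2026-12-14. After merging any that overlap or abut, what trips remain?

Sort by start: 2026-11-26 through 2026-12-02, 2026-11-28 through 2026-11-30, 2026-12-08 through 2026-12-14, 2026-12-10 through 2026-12-13, 2026-12-11 through 2026-12-11, 2026-12-17 through 2026-12-22, 2026-12-19 through 2026-12-19.
2026-11-28 through 2026-11-30 overlaps/touches 2026-11-26 through 2026-12-02 → extend to 2026-11-26 through 2026-12-02.
2026-12-08 through 2026-12-14 is disjoint → start new block.
2026-12-10 through 2026-12-13 overlaps/touches 2026-12-08 through 2026-12-14 → extend to 2026-12-08 through 2026-12-14.
2026-12-11 through 2026-12-11 overlaps/touches 2026-12-08 through 2026-12-14 → extend to 2026-12-08 through 2026-12-14.
2026-12-17 through 2026-12-22 is disjoint → start new block.
2026-12-19 through 2026-12-19 overlaps/touches 2026-12-17 through 2026-12-22 → extend to 2026-12-17 through 2026-12-22.

2026-11-26 through 2026-12-02, 2026-12-08 through 2026-12-14, 2026-12-17 through 2026-12-22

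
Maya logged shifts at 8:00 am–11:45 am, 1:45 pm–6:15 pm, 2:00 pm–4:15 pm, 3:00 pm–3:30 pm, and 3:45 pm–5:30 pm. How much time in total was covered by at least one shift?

8 h 15 min

Merged: 8:00 am-11:45 am, 1:45 pm-6:15 pm.
Lengths: 3 h 45 min + 4 h 30 min = 8 h 15 min.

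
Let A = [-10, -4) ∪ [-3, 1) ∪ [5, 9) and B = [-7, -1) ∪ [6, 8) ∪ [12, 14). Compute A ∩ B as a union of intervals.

[-7, -4) ∪ [-3, -1) ∪ [6, 8)

[-10, -4) overlaps B on [-7, -4).
[-3, 1) overlaps B on [-3, -1).
[5, 9) overlaps B on [6, 8).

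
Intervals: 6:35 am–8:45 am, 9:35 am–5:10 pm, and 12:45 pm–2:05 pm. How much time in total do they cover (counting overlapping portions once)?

9 h 45 min

Merged: 6:35 am–8:45 am, 9:35 am–5:10 pm.
Lengths: 2 h 10 min + 7 h 35 min = 9 h 45 min.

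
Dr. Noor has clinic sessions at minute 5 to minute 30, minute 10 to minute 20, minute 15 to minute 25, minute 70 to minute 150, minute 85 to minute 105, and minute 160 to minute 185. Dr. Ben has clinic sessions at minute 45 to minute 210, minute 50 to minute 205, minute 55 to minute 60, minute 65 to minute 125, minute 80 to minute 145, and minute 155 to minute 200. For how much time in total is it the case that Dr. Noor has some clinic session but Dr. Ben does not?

First set merges to minute 5 to minute 30, minute 70 to minute 150, minute 160 to minute 185.
Second set merges to minute 45 to minute 210.
A \ B = minute 5 to minute 30.
Total: 25 minutes.

25 minutes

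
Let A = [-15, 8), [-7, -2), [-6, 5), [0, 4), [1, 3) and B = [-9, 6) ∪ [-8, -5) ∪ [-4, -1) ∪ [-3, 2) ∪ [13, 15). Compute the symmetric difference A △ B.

Merge the first list: [-15, 8).
Merge the second list: [-9, 6), [13, 15).
Only in the first: [-15, -9), [6, 8).
Only in the second: [13, 15).
Together these are the periods covered by exactly one.

[-15, -9) ∪ [6, 8) ∪ [13, 15)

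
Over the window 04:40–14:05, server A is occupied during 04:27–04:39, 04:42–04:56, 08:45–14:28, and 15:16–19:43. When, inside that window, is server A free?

04:40–04:42, 04:56–08:45

Covered (merged): 04:27–04:39, 04:42–04:56, 08:45–14:28, 15:16–19:43.
Gaps within 04:40–14:05: 04:40–04:42, 04:56–08:45.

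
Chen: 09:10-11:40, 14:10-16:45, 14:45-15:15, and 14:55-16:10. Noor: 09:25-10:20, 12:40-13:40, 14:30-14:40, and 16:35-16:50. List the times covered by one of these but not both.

09:10–09:25, 10:20–11:40, 12:40–13:40, 14:10–14:30, 14:40–16:35, 16:45–16:50

Merge the first list: 09:10–11:40, 14:10–16:45.
A \ B = 09:10–09:25, 10:20–11:40, 14:10–14:30, 14:40–16:35.
B \ A = 12:40–13:40, 16:45–16:50.
Union of the two gives the symmetric difference.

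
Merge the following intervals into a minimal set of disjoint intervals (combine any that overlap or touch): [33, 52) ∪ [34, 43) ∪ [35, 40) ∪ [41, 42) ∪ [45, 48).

[33, 52)

[34, 43) overlaps/touches [33, 52) → extend to [33, 52).
[35, 40) overlaps/touches [33, 52) → extend to [33, 52).
[41, 42) overlaps/touches [33, 52) → extend to [33, 52).
[45, 48) overlaps/touches [33, 52) → extend to [33, 52).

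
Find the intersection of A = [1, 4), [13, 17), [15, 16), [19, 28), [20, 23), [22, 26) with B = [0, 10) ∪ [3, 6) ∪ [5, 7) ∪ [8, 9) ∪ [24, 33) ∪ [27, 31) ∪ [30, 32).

A, merged: [1, 4), [13, 17), [19, 28).
B, merged: [0, 10), [24, 33).
[1, 4) ∩ B → [1, 4).
[13, 17) meets no B interval.
[19, 28) ∩ B → [24, 28).

[1, 4) ∪ [24, 28)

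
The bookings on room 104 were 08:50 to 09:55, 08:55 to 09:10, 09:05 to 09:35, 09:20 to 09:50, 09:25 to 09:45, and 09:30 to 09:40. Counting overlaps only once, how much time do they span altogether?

1 h 5 min

Merged: 08:50–09:55.
Length: 1 h 5 min.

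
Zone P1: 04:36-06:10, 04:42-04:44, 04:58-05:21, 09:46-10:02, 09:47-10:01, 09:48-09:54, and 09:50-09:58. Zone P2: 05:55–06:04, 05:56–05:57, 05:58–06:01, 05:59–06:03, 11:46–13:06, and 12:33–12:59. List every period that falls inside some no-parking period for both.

First set merges to 04:36-06:10, 09:46-10:02.
Second set merges to 05:55-06:04, 11:46-13:06.
04:36-06:10 overlaps B on 05:55-06:04.
09:46-10:02 falls entirely outside B.

05:55-06:04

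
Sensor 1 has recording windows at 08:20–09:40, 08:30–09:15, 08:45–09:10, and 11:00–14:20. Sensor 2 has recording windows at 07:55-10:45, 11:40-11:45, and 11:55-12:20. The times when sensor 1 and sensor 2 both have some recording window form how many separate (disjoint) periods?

Merge the first list: 08:20–09:40, 11:00–14:20.
A ∩ B = 08:20–09:40, 11:40–11:45, 11:55–12:20.
That is 3 disjoint pieces.

3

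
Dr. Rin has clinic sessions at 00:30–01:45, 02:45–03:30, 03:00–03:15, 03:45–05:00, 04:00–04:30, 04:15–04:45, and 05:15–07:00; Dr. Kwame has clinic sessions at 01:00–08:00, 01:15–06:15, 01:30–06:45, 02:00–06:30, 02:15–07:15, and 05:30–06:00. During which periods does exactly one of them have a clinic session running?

Merge the first list: 00:30–01:45, 02:45–03:30, 03:45–05:00, 05:15–07:00.
Merge the second list: 01:00–08:00.
A but not B: 00:30–01:00.
B but not A: 01:45–02:45, 03:30–03:45, 05:00–05:15, 07:00–08:00.
Combining gives A △ B.

00:30–01:00, 01:45–02:45, 03:30–03:45, 05:00–05:15, 07:00–08:00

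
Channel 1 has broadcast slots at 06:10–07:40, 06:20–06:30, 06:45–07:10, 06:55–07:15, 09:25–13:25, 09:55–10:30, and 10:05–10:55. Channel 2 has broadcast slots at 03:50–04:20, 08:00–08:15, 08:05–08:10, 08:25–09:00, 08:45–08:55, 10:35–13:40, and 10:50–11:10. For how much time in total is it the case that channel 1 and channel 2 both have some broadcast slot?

2 h 50 min

First set merges to 06:10–07:40, 09:25–13:25.
Second set merges to 03:50–04:20, 08:00–08:15, 08:25–09:00, 10:35–13:40.
A ∩ B = 10:35–13:25.
Total: 2 h 50 min.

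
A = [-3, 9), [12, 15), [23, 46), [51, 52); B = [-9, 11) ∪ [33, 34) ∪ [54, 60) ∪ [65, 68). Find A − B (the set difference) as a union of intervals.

[-3, 9): entirely removed.
[12, 15): nothing removed.
[23, 46) \ B = [23, 33), [34, 46).
[51, 52): nothing removed.

[12, 15) ∪ [23, 33) ∪ [34, 46) ∪ [51, 52)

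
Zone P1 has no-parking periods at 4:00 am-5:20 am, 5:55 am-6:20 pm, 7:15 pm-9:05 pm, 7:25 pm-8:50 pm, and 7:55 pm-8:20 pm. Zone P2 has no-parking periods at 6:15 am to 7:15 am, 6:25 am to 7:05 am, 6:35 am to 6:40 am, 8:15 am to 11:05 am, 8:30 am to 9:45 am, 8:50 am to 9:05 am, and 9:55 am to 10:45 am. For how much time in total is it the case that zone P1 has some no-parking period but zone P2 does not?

A, merged: 4:00 am–5:20 am, 5:55 am–6:20 pm, 7:15 pm–9:05 pm.
B, merged: 6:15 am–7:15 am, 8:15 am–11:05 am.
A \ B = 4:00 am–5:20 am, 5:55 am–6:15 am, 7:15 am–8:15 am, 11:05 am–6:20 pm, 7:15 pm–9:05 pm.
Total: 1 h 20 min + 20 min + 1 h + 7 h 15 min + 1 h 50 min = 11 h 45 min.

11 h 45 min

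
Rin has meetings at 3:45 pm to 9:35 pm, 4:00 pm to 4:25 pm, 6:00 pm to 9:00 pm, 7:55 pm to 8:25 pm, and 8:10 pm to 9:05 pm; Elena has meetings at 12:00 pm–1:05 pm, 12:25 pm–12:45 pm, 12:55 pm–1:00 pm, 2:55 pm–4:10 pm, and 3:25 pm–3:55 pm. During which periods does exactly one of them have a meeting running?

Merge the first list: 3:45 pm-9:35 pm.
Merge the second list: 12:00 pm-1:05 pm, 2:55 pm-4:10 pm.
Only in the first: 4:10 pm-9:35 pm.
Only in the second: 12:00 pm-1:05 pm, 2:55 pm-3:45 pm.
Together these are the periods covered by exactly one.

12:00 pm-1:05 pm, 2:55 pm-3:45 pm, 4:10 pm-9:35 pm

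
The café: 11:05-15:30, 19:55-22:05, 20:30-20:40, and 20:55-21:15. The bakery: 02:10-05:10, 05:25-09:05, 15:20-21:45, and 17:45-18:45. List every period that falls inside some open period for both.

First set merges to 11:05-15:30, 19:55-22:05.
Second set merges to 02:10-05:10, 05:25-09:05, 15:20-21:45.
11:05-15:30 meets the second set on 15:20-15:30.
19:55-22:05 meets the second set on 19:55-21:45.

15:20-15:30, 19:55-21:45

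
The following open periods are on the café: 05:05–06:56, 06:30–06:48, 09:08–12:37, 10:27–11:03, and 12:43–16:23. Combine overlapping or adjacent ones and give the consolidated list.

06:30–06:48 overlaps/touches 05:05–06:56 → extend to 05:05–06:56.
09:08–12:37 is disjoint → start new block.
10:27–11:03 overlaps/touches 09:08–12:37 → extend to 09:08–12:37.
12:43–16:23 is disjoint → start new block.

05:05–06:56, 09:08–12:37, 12:43–16:23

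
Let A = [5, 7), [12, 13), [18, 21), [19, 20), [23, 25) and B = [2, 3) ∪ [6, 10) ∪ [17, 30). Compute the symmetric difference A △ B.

A, merged: [5, 7), [12, 13), [18, 21), [23, 25).
A \ B = [5, 6), [12, 13).
B \ A = [2, 3), [7, 10), [17, 18), [21, 23), [25, 30).
Union of the two gives the symmetric difference.

[2, 3) ∪ [5, 6) ∪ [7, 10) ∪ [12, 13) ∪ [17, 18) ∪ [21, 23) ∪ [25, 30)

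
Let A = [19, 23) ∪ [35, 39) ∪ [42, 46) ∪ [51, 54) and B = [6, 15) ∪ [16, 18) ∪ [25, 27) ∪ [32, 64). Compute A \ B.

[19, 23) is untouched.
[35, 39) lies entirely inside B → drops out.
[42, 46) lies entirely inside B → drops out.
[51, 54) lies entirely inside B → drops out.

[19, 23)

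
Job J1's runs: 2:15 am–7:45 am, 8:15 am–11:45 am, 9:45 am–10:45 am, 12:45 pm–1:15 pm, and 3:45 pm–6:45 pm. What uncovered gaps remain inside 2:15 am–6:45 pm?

Covered (merged): 2:15 am–7:45 am, 8:15 am–11:45 am, 12:45 pm–1:15 pm, 3:45 pm–6:45 pm.
Uncovered inside 2:15 am–6:45 pm: 7:45 am–8:15 am, 11:45 am–12:45 pm, 1:15 pm–3:45 pm.

7:45 am–8:15 am, 11:45 am–12:45 pm, 1:15 pm–3:45 pm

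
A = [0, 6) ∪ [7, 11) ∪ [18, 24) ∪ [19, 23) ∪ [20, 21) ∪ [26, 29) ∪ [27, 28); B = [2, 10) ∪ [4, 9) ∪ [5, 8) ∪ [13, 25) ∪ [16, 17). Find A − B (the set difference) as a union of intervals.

Merge the first list: [0, 6), [7, 11), [18, 24), [26, 29).
Merge the second list: [2, 10), [13, 25).
[0, 6) \ B = [0, 2).
[7, 11) \ B = [10, 11).
[18, 24): entirely removed.
[26, 29): nothing removed.

[0, 2) ∪ [10, 11) ∪ [26, 29)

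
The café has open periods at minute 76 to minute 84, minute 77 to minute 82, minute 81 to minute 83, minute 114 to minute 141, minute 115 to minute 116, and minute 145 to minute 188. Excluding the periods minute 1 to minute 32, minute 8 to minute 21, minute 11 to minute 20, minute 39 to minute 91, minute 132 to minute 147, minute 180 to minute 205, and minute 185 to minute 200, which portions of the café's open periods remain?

minute 114 to minute 132, minute 147 to minute 180

Merge the first list: minute 76 to minute 84, minute 114 to minute 141, minute 145 to minute 188.
Merge the second list: minute 1 to minute 32, minute 39 to minute 91, minute 132 to minute 147, minute 180 to minute 205.
minute 76 to minute 84: fully covered by B → removed.
minute 114 to minute 141 minus B → minute 114 to minute 132.
minute 145 to minute 188 minus B → minute 147 to minute 180.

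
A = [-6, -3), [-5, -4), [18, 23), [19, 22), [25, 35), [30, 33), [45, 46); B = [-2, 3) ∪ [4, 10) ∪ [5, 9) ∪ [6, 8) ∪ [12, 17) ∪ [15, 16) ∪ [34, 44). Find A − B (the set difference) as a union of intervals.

First set merges to [-6, -3), [18, 23), [25, 35), [45, 46).
Second set merges to [-2, 3), [4, 10), [12, 17), [34, 44).
[-6, -3): no B overlap → unchanged.
[18, 23): no B overlap → unchanged.
[25, 35) minus B → [25, 34).
[45, 46): no B overlap → unchanged.

[-6, -3) ∪ [18, 23) ∪ [25, 34) ∪ [45, 46)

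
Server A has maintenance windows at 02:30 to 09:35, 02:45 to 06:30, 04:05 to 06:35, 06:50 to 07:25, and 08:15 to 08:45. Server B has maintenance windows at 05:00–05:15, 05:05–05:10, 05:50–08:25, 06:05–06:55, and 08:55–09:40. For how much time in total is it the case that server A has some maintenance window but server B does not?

3 h 35 min

Merge the first list: 02:30–09:35.
Merge the second list: 05:00–05:15, 05:50–08:25, 08:55–09:40.
A \ B = 02:30–05:00, 05:15–05:50, 08:25–08:55.
Total: 2 h 30 min + 35 min + 30 min = 3 h 35 min.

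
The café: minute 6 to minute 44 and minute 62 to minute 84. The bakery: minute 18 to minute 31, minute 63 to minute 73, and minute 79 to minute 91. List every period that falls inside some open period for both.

minute 18 to minute 31, minute 63 to minute 73, minute 79 to minute 84

minute 6 to minute 44 overlaps B on minute 18 to minute 31.
minute 62 to minute 84 overlaps B on minute 63 to minute 73, minute 79 to minute 84.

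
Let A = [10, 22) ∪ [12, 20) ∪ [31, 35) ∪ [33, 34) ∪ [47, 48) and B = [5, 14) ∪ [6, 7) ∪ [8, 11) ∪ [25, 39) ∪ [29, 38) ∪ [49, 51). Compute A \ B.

First set merges to [10, 22), [31, 35), [47, 48).
Second set merges to [5, 14), [25, 39), [49, 51).
[10, 22) with B removed leaves [14, 22).
[31, 35) lies entirely inside B → drops out.
[47, 48) is untouched.

[14, 22) ∪ [47, 48)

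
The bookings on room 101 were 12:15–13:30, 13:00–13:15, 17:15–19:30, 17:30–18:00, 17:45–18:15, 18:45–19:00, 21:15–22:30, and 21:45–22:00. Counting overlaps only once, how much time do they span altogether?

Merged: 12:15-13:30, 17:15-19:30, 21:15-22:30.
Lengths: 1 h 15 min + 2 h 15 min + 1 h 15 min = 4 h 45 min.

4 h 45 min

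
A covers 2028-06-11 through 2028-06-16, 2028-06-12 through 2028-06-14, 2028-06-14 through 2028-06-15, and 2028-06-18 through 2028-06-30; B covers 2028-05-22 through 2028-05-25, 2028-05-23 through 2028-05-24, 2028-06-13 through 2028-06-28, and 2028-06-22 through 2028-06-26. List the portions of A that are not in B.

Merge the first list: 2028-06-11 through 2028-06-16, 2028-06-18 through 2028-06-30.
Merge the second list: 2028-05-22 through 2028-05-25, 2028-06-13 through 2028-06-28.
2028-06-11 through 2028-06-16 \ B = 2028-06-11 through 2028-06-12.
2028-06-18 through 2028-06-30 \ B = 2028-06-29 through 2028-06-30.

2028-06-11 through 2028-06-12, 2028-06-29 through 2028-06-30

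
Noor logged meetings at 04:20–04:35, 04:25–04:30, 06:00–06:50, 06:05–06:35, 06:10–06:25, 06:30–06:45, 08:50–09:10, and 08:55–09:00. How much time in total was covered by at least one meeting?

Merged: 04:20–04:35, 06:00–06:50, 08:50–09:10.
Lengths: 15 min + 50 min + 20 min = 1 h 25 min.

1 h 25 min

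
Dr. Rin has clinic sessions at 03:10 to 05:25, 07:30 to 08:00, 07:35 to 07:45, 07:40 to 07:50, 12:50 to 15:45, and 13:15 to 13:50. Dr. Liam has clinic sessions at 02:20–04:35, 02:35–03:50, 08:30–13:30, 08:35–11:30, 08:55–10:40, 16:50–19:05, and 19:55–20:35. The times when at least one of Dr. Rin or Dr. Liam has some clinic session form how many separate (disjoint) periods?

5

A, merged: 03:10–05:25, 07:30–08:00, 12:50–15:45.
B, merged: 02:20–04:35, 08:30–13:30, 16:50–19:05, 19:55–20:35.
A ∪ B = 02:20–05:25, 07:30–08:00, 08:30–15:45, 16:50–19:05, 19:55–20:35.
That is 5 disjoint pieces.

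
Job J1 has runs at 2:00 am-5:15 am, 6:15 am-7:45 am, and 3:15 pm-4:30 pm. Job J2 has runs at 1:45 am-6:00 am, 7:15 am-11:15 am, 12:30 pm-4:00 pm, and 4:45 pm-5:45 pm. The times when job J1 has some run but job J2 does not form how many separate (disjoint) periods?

A \ B = 6:15 am-7:15 am, 4:00 pm-4:30 pm.
That is 2 disjoint pieces.

2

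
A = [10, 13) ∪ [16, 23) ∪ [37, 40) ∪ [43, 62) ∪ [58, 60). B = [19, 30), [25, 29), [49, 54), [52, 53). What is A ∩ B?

Merge the first list: [10, 13), [16, 23), [37, 40), [43, 62).
Merge the second list: [19, 30), [49, 54).
[10, 13) meets no B interval.
[16, 23) ∩ B → [19, 23).
[37, 40) meets no B interval.
[43, 62) ∩ B → [49, 54).

[19, 23) ∪ [49, 54)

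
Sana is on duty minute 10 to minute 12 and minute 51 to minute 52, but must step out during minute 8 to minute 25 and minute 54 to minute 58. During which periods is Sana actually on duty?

minute 10 to minute 12: fully covered by B → removed.
minute 51 to minute 52: no B overlap → unchanged.

minute 51 to minute 52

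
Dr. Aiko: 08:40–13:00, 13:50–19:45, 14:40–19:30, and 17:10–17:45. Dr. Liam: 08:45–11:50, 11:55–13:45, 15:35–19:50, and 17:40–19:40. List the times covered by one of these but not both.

First set merges to 08:40–13:00, 13:50–19:45.
Second set merges to 08:45–11:50, 11:55–13:45, 15:35–19:50.
Only in the first: 08:40–08:45, 11:50–11:55, 13:50–15:35.
Only in the second: 13:00–13:45, 19:45–19:50.
Together these are the periods covered by exactly one.

08:40–08:45, 11:50–11:55, 13:00–13:45, 13:50–15:35, 19:45–19:50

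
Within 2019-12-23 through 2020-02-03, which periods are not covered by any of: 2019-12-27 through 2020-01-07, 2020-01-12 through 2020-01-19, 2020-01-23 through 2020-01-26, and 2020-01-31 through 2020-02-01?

2019-12-23 through 2019-12-26, 2020-01-08 through 2020-01-11, 2020-01-20 through 2020-01-22, 2020-01-27 through 2020-01-30, 2020-02-02 through 2020-02-03

Covered (merged): 2019-12-27 through 2020-01-07, 2020-01-12 through 2020-01-19, 2020-01-23 through 2020-01-26, 2020-01-31 through 2020-02-01.
Uncovered inside 2019-12-23 through 2020-02-03: 2019-12-23 through 2019-12-26, 2020-01-08 through 2020-01-11, 2020-01-20 through 2020-01-22, 2020-01-27 through 2020-01-30, 2020-02-02 through 2020-02-03.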